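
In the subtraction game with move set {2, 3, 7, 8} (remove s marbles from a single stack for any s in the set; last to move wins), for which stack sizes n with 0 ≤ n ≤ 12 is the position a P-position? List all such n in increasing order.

0, 1, 5, 6, 10, 11

Compute g(0), g(1), … for moves {2, 3, 7, 8}:
k:     0  1  2  3  4  5  6  7  8  9 10 11 12
g(k):  0  0  1  1  2  0  0  1  1  2  0  0  1
The P-positions (g = 0) in 0..12 are 0, 1, 5, 6, 10, 11.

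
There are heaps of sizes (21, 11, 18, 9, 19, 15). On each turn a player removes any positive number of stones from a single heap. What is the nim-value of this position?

25

Nim-sum: 21 ⊕ 11 ⊕ 18 ⊕ 9 ⊕ 19 ⊕ 15 = 25.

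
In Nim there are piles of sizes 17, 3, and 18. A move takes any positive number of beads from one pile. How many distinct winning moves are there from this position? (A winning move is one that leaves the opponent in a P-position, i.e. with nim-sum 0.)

Compute the nim-sum pairwise:
17 ^ 3 = 18
18 ^ 18 = 0
The nim-sum is already 0, so every move leaves a nonzero nim-sum — there are no winning moves.

0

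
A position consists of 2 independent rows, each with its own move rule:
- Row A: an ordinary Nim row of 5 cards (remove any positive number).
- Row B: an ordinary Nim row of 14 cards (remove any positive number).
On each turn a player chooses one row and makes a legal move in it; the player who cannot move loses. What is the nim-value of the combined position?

11

Row A is a plain Nim row of size 5, so its Grundy value is 5.
Row B is a plain Nim row of size 14, so its Grundy value is 14.
By the Sprague-Grundy theorem, the Grundy value of a sum of independent games is the XOR of the component values.
Combined value = 5 XOR 14 = 11.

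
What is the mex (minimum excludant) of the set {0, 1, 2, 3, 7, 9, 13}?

The values 0, 1, 2, 3 are all present; 4 is the first non-negative integer missing from the set.

4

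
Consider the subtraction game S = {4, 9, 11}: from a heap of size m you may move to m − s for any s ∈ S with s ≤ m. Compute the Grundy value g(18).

Grundy values for subtraction set {4, 9, 11}:
k:     0  1  2  3  4  5  6  7  8  9 10 11 12 13 14 15 16 17 18
g(k):  0  0  0  0  1  1  1  1  0  2  2  2  1  3  3  0  0  2  0
So g(18) = 0.

0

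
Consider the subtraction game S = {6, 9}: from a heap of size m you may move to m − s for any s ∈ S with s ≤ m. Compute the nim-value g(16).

0

Build the Grundy sequence with g(k) = mex{g(k−s) : s ∈ {6, 9}, s ≤ k}:
k:     0  1  2  3  4  5  6  7  8  9 10 11 12 13 14 15 16
g(k):  0  0  0  0  0  0  1  1  1  1  1  1  2  2  2  0  0
So g(16) = 0.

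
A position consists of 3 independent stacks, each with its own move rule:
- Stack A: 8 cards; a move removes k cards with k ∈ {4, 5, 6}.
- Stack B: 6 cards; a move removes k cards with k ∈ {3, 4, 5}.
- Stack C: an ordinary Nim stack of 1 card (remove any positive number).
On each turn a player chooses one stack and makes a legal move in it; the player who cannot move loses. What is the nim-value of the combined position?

Grundy values for stack A (subtraction set {4, 5, 6}):
g(0) = mex{} = 0
g(1) = mex{} = 0
g(2) = mex{} = 0
g(3) = mex{} = 0
g(4) = mex{0} = 1
g(5) = mex{0} = 1
g(6) = mex{0} = 1
g(7) = mex{0} = 1
g(8) = mex{0,1} = 2
So g(8) = 2.
Build the Grundy sequence for stack B with g(k) = mex{g(k−s) : s ∈ {3, 4, 5}, s ≤ k}:
k:     0  1  2  3  4  5  6
g(k):  0  0  0  1  1  1  2
So g(6) = 2.
Stack C is a plain Nim stack of size 1, so its Grundy value is 1.
By the Sprague-Grundy theorem, the Grundy value of a sum of independent games is the XOR of the component values.
Combined value = 2 ⊕ 2 ⊕ 1 = 1.

1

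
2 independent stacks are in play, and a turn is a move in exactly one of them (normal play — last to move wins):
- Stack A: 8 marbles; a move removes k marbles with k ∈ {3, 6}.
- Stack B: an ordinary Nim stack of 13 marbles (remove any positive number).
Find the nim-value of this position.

Grundy values for stack A (subtraction set {3, 6}):
k:     0  1  2  3  4  5  6  7  8
g(k):  0  0  0  1  1  1  2  2  2
So g(8) = 2.
Stack B is a plain Nim stack of size 13, so its Grundy value is 13.
By the Sprague-Grundy theorem, the Grundy value of a sum of independent games is the XOR of the component values.
Combined value = 2 XOR 13 = 15.

15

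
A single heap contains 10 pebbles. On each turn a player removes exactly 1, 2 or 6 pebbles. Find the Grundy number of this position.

0

Grundy values for subtraction set {1, 2, 6}:
g(0) = mex{} = 0
g(1) = mex{0} = 1
g(2) = mex{0,1} = 2
g(3) = mex{1,2} = 0
g(4) = mex{0,2} = 1
g(5) = mex{0,1} = 2
g(6) = mex{0,1,2} = 3
g(7) = mex{1,2,3} = 0
g(8) = mex{0,2,3} = 1
g(9) = mex{0,1} = 2
g(10) = mex{1,2} = 0
So g(10) = 0.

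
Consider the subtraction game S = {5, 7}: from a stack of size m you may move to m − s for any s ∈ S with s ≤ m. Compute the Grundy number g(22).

2

Compute g(0), g(1), … for moves {5, 7}:
k:     0  1  2  3  4  5  6  7  8  9 10 11 12 13 14 15 16 17 18 19 20 21 22
g(k):  0  0  0  0  0  1  1  1  1  1  2  2  0  0  0  0  0  1  1  1  1  1  2
So g(22) = 2.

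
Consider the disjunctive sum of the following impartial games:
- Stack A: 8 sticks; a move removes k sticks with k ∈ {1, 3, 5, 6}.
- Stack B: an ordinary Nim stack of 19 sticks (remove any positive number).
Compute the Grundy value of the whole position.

Grundy values for stack A (subtraction set {1, 3, 5, 6}):
k:     0  1  2  3  4  5  6  7  8
g(k):  0  1  0  1  0  1  2  3  2
So g(8) = 2.
Stack B is a plain Nim stack of size 19, so its Grundy value is 19.
By the Sprague-Grundy theorem, the Grundy value of a sum of independent games is the XOR of the component values.
Combined value = 2 XOR 19 = 17.

17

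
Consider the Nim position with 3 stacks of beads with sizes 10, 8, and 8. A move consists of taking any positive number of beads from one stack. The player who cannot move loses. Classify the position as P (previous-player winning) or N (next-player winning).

N-position

Nim-sum: 10 ⊕ 8 ⊕ 8 = 10.
The nim-sum is 10 ≠ 0, so this is an N-position: the player to move can win.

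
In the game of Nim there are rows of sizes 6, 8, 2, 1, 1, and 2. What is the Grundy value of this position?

14

Compute the nim-sum pairwise:
6 ⊕ 8 = 14
14 ⊕ 2 = 12
12 ⊕ 1 = 13
13 ⊕ 1 = 12
12 ⊕ 2 = 14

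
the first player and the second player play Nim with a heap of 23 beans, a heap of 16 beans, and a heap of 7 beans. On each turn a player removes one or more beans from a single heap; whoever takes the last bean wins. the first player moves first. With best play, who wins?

Compute the nim-sum pairwise:
23 ^ 16 = 7
7 ^ 7 = 0
The nim-sum is 0, so this is a P-position: the player to move is in a losing position under optimal play; the first player is about to move from it and so loses — the second player wins.

the second player wins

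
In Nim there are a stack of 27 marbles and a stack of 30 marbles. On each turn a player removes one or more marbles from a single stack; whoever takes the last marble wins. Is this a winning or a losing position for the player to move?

Winning position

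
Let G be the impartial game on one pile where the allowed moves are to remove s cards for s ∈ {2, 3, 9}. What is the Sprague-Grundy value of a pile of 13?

Build the Grundy sequence with g(k) = mex{g(k−s) : s ∈ {2, 3, 9}, s ≤ k}:
k:     0  1  2  3  4  5  6  7  8  9 10 11 12 13
g(k):  0  0  1  1  2  0  0  1  1  2  2  0  0  1
So g(13) = 1.

1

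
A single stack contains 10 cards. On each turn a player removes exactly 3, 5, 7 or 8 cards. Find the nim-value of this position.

3

Compute g(0), g(1), … for moves {3, 5, 7, 8}:
k:     0  1  2  3  4  5  6  7  8  9 10
g(k):  0  0  0  1  1  1  2  2  2  3  3
So g(10) = 3.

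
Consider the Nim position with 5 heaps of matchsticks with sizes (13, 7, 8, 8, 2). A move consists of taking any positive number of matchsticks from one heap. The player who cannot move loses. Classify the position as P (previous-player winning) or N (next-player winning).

Nim-sum: 13 XOR 7 XOR 8 XOR 8 XOR 2 = 8.
The nim-sum is 8 ≠ 0, so this is an N-position: the player to move can win.

N-position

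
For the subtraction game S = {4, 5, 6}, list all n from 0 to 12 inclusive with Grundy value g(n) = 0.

0, 1, 2, 3, 10, 11, 12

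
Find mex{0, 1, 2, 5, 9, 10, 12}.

3

The values 0, 1, 2 are all present; 3 is the first non-negative integer missing from the set.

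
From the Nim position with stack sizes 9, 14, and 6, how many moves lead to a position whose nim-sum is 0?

1

In binary:
  1001  (9)
  1110  (14)
  0110  (6)
  ----
  0001  (1)
The overall nim-sum is X = 1. A stack of size p has a winning move iff p XOR X < p (reduce it to p XOR X).
  9: 9 XOR 1 = 8 < 9 — winning move (to 8).
  14: 14 XOR 1 = 15 ≥ 14 — no move.
  6: 6 XOR 1 = 7 ≥ 6 — no move.
That gives 1 winning move.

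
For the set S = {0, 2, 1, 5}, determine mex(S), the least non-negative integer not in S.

3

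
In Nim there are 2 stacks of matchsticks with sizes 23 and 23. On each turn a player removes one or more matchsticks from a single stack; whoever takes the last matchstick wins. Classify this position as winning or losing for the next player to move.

Losing position

Nim-sum: 23 XOR 23 = 0.
The nim-sum is 0, so this is a P-position: the player to move is in a losing position under optimal play.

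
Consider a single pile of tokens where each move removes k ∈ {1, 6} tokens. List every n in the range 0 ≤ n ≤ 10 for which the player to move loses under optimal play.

0, 2, 4, 7, 9

Grundy values for subtraction set {1, 6}:
g(0) = mex{} = 0
g(1) = mex{0} = 1
g(2) = mex{1} = 0
g(3) = mex{0} = 1
g(4) = mex{1} = 0
g(5) = mex{0} = 1
g(6) = mex{0,1} = 2
g(7) = mex{1,2} = 0
g(8) = mex{0} = 1
g(9) = mex{1} = 0
g(10) = mex{0} = 1
The P-positions (g = 0) in 0..10 are 0, 2, 4, 7, 9.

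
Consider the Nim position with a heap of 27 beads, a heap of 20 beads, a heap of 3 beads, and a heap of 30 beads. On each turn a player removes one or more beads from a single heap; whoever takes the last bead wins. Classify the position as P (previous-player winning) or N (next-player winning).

N-position

Compute the nim-sum pairwise:
27 ⊕ 20 = 15
15 ⊕ 3 = 12
12 ⊕ 30 = 18
The nim-sum is 18 ≠ 0, so this is an N-position: the player to move can win.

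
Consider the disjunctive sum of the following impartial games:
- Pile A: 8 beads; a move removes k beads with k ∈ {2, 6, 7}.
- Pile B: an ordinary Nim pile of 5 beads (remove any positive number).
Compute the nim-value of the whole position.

Build the Grundy sequence for pile A with g(k) = mex{g(k−s) : s ∈ {2, 6, 7}, s ≤ k}:
k:     0  1  2  3  4  5  6  7  8
g(k):  0  0  1  1  0  0  1  1  2
So g(8) = 2.
Pile B is a plain Nim pile of size 5, so its Grundy value is 5.
By the Sprague-Grundy theorem, the Grundy value of a sum of independent games is the XOR of the component values.
Combined value = 2 ⊕ 5 = 7.

7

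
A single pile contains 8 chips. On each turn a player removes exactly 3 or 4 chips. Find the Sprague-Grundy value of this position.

0

Grundy values for subtraction set {3, 4}:
k:     0  1  2  3  4  5  6  7  8
g(k):  0  0  0  1  1  1  2  0  0
So g(8) = 0.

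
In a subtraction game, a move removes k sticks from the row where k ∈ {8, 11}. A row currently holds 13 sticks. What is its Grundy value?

1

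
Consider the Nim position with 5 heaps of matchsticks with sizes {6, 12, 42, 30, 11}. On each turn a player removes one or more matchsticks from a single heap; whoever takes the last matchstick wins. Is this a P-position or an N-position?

Compute the nim-sum pairwise:
6 ⊕ 12 = 10
10 ⊕ 42 = 32
32 ⊕ 30 = 62
62 ⊕ 11 = 53
The nim-sum is 53 ≠ 0, so this is an N-position: the player to move can win.

N-position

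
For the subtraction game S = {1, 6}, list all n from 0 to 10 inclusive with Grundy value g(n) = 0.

0, 2, 4, 7, 9

Compute g(0), g(1), … for moves {1, 6}:
k:     0  1  2  3  4  5  6  7  8  9 10
g(k):  0  1  0  1  0  1  2  0  1  0  1
The P-positions (g = 0) in 0..10 are 0, 2, 4, 7, 9.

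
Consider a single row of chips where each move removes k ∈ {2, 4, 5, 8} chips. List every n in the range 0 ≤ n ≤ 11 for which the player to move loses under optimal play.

0, 1, 7, 10

Grundy values for subtraction set {2, 4, 5, 8}:
g(0) = mex{} = 0
g(1) = mex{} = 0
g(2) = mex{0} = 1
g(3) = mex{0} = 1
g(4) = mex{0,1} = 2
g(5) = mex{0,1} = 2
g(6) = mex{0,1,2} = 3
g(7) = mex{1,2} = 0
g(8) = mex{0,1,2,3} = 4
g(9) = mex{0,2} = 1
g(10) = mex{1,2,3,4} = 0
g(11) = mex{0,1,3} = 2
The P-positions (g = 0) in 0..11 are 0, 1, 7, 10.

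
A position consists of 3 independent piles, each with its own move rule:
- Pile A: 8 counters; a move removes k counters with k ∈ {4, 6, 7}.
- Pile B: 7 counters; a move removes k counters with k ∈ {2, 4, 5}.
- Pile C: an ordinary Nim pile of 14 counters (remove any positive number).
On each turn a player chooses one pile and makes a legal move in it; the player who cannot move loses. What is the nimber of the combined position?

For pile A, compute g(0), g(1), … with moves {4, 6, 7}:
k:     0  1  2  3  4  5  6  7  8
g(k):  0  0  0  0  1  1  1  1  2
So g(8) = 2.
Grundy values for pile B (subtraction set {2, 4, 5}):
g(0) = mex{} = 0
g(1) = mex{} = 0
g(2) = mex{0} = 1
g(3) = mex{0} = 1
g(4) = mex{0,1} = 2
g(5) = mex{0,1} = 2
g(6) = mex{0,1,2} = 3
g(7) = mex{1,2} = 0
So g(7) = 0.
Pile C is a plain Nim pile of size 14, so its Grundy value is 14.
By the Sprague-Grundy theorem, the Grundy value of a sum of independent games is the XOR of the component values.
Combined value = 2 ⊕ 0 ⊕ 14 = 12.

12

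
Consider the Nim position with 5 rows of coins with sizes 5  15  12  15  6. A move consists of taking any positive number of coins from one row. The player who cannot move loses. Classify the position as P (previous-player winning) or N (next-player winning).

N-position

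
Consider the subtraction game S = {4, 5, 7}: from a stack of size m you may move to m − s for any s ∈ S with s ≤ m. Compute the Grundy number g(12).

Grundy values for subtraction set {4, 5, 7}:
k:     0  1  2  3  4  5  6  7  8  9 10 11 12
g(k):  0  0  0  0  1  1  1  1  2  2  2  0  0
So g(12) = 0.

0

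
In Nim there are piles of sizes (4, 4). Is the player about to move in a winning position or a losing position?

Nim-sum: 4 XOR 4 = 0.
The nim-sum is 0, so this is a P-position: the player to move is in a losing position under optimal play.

Losing position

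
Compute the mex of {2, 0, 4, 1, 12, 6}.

3

The values 0, 1, 2 are all present; 3 is the first non-negative integer missing from the set.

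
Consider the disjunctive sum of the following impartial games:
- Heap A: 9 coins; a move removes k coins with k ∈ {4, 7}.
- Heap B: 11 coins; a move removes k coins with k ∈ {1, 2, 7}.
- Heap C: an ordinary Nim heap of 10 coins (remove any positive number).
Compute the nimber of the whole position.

Grundy values for heap A (subtraction set {4, 7}):
g(0) = mex{} = 0
g(1) = mex{} = 0
g(2) = mex{} = 0
g(3) = mex{} = 0
g(4) = mex{0} = 1
g(5) = mex{0} = 1
g(6) = mex{0} = 1
g(7) = mex{0} = 1
g(8) = mex{0,1} = 2
g(9) = mex{0,1} = 2
So g(9) = 2.
For heap B, compute g(0), g(1), … with moves {1, 2, 7}:
g(0) = mex{} = 0
g(1) = mex{0} = 1
g(2) = mex{0,1} = 2
g(3) = mex{1,2} = 0
g(4) = mex{0,2} = 1
g(5) = mex{0,1} = 2
g(6) = mex{1,2} = 0
g(7) = mex{0,2} = 1
g(8) = mex{0,1} = 2
g(9) = mex{1,2} = 0
g(10) = mex{0,2} = 1
g(11) = mex{0,1} = 2
So g(11) = 2.
Heap C is a plain Nim heap of size 10, so its Grundy value is 10.
The value of a disjunctive sum is the nim-sum of the parts.
Combined value = 2 XOR 2 XOR 10 = 10.

10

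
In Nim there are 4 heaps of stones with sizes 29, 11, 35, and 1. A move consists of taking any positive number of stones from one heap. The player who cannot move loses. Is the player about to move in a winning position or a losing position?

Nim-sum: 29 XOR 11 XOR 35 XOR 1 = 52.
The nim-sum is 52 ≠ 0, so this is an N-position: the player to move can win.

Winning position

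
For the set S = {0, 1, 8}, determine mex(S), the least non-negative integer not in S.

The values 0, 1 are all present; 2 is the first non-negative integer missing from the set.

2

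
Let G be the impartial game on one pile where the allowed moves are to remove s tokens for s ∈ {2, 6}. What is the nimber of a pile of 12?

0

Build the Grundy sequence with g(k) = mex{g(k−s) : s ∈ {2, 6}, s ≤ k}:
g(0) = mex{} = 0
g(1) = mex{} = 0
g(2) = mex{0} = 1
g(3) = mex{0} = 1
g(4) = mex{1} = 0
g(5) = mex{1} = 0
g(6) = mex{0} = 1
g(7) = mex{0} = 1
g(8) = mex{1} = 0
g(9) = mex{1} = 0
g(10) = mex{0} = 1
g(11) = mex{0} = 1
g(12) = mex{1} = 0
So g(12) = 0.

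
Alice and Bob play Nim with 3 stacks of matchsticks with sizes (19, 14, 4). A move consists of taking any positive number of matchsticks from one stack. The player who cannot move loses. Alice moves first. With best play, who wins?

Alice wins

Nim-sum: 19 ⊕ 14 ⊕ 4 = 25.
The nim-sum is 25 ≠ 0, so this is an N-position: the player to move can win; Alice has a winning move.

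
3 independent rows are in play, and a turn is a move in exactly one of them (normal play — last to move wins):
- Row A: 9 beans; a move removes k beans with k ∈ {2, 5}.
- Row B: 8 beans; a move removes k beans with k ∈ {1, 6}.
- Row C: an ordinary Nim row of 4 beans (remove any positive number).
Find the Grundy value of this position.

Grundy values for row A (subtraction set {2, 5}):
k:     0  1  2  3  4  5  6  7  8  9
g(k):  0  0  1  1  0  2  1  0  0  1
So g(9) = 1.
Build the Grundy sequence for row B with g(k) = mex{g(k−s) : s ∈ {1, 6}, s ≤ k}:
k:     0  1  2  3  4  5  6  7  8
g(k):  0  1  0  1  0  1  2  0  1
So g(8) = 1.
Row C is a plain Nim row of size 4, so its Grundy value is 4.
By the Sprague-Grundy theorem, the Grundy value of a sum of independent games is the XOR of the component values.
Combined value = 1 XOR 1 XOR 4 = 4.

4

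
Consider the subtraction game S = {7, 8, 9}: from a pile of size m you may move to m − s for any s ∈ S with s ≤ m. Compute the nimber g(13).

1

Grundy values for subtraction set {7, 8, 9}:
g(0) = mex{} = 0
g(1) = mex{} = 0
g(2) = mex{} = 0
g(3) = mex{} = 0
g(4) = mex{} = 0
g(5) = mex{} = 0
g(6) = mex{} = 0
g(7) = mex{0} = 1
g(8) = mex{0} = 1
g(9) = mex{0} = 1
g(10) = mex{0} = 1
g(11) = mex{0} = 1
g(12) = mex{0} = 1
g(13) = mex{0} = 1
So g(13) = 1.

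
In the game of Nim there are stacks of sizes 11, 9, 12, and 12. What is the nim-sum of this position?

Bitwise XOR of the heap sizes:
  1011  (11)
  1001  (9)
  1100  (12)
  1100  (12)
  ----
  0010  (2)

2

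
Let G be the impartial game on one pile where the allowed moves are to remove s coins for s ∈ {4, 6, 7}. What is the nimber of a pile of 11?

0

Grundy values for subtraction set {4, 6, 7}:
k:     0  1  2  3  4  5  6  7  8  9 10 11
g(k):  0  0  0  0  1  1  1  1  2  2  2  0
So g(11) = 0.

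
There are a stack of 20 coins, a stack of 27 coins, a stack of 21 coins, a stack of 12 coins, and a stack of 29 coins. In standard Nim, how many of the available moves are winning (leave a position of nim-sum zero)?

Nim-sum: 20 XOR 27 XOR 21 XOR 12 XOR 29 = 11.
The overall nim-sum is X = 11. A stack of size p has a winning move iff p XOR X < p (reduce it to p XOR X).
  20: 20 XOR 11 = 31 ≥ 20 — no move.
  27: 27 XOR 11 = 16 < 27 — winning move (to 16).
  21: 21 XOR 11 = 30 ≥ 21 — no move.
  12: 12 XOR 11 = 7 < 12 — winning move (to 7).
  29: 29 XOR 11 = 22 < 29 — winning move (to 22).
That gives 3 winning moves.

3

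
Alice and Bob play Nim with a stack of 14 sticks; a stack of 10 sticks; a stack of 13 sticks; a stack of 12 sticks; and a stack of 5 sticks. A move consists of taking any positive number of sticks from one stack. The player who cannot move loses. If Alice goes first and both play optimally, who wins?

Compute the nim-sum pairwise:
14 ^ 10 = 4
4 ^ 13 = 9
9 ^ 12 = 5
5 ^ 5 = 0
The nim-sum is 0, so this is a P-position: the player to move is in a losing position under optimal play; Alice is about to move from it and so loses — Bob wins.

Bob wins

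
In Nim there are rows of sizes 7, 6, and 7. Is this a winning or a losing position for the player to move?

Winning position

In binary:
  111  (7)
  110  (6)
  111  (7)
  ---
  110  (6)
The nim-sum is 6 ≠ 0, so this is an N-position: the player to move can win.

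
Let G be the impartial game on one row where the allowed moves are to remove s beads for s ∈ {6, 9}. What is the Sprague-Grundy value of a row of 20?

0

Build the Grundy sequence with g(k) = mex{g(k−s) : s ∈ {6, 9}, s ≤ k}:
k:     0  1  2  3  4  5  6  7  8  9 10 11 12 13 14 15 16 17 18 19 20
g(k):  0  0  0  0  0  0  1  1  1  1  1  1  2  2  2  0  0  0  0  0  0
So g(20) = 0.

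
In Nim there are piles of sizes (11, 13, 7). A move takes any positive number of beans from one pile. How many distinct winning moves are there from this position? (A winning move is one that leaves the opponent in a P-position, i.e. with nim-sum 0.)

Nim-sum: 11 XOR 13 XOR 7 = 1.
The overall nim-sum is X = 1. A pile of size p has a winning move iff p XOR X < p (reduce it to p XOR X).
  11: 11 XOR 1 = 10 < 11 — winning move (to 10).
  13: 13 XOR 1 = 12 < 13 — winning move (to 12).
  7: 7 XOR 1 = 6 < 7 — winning move (to 6).
That gives 3 winning moves.

3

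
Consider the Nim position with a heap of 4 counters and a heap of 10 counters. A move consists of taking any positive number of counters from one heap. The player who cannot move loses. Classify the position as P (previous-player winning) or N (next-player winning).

N-position

Nim-sum: 4 ^ 10 = 14.
The nim-sum is 14 ≠ 0, so this is an N-position: the player to move can win.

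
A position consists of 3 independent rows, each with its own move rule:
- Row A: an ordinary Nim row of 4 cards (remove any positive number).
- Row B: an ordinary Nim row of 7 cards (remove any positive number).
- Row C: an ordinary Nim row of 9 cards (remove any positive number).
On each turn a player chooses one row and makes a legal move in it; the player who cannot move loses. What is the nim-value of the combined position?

10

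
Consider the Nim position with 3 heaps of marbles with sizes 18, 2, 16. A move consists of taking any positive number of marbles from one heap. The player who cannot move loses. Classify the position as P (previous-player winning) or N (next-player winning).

P-position

Nim-sum: 18 ⊕ 2 ⊕ 16 = 0.
The nim-sum is 0, so this is a P-position: the player to move is in a losing position under optimal play.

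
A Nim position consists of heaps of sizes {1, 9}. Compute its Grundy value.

Nim-sum: 1 ^ 9 = 8.

8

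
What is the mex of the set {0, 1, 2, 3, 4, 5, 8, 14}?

The values 0, 1, 2, 3, 4, 5 are all present; 6 is the first non-negative integer missing from the set.

6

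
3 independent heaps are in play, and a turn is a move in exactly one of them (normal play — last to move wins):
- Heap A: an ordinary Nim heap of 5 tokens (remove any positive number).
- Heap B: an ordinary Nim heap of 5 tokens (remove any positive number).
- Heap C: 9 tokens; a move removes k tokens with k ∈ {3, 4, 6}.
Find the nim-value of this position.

Heap A is a plain Nim heap of size 5, so its Grundy value is 5.
Heap B is a plain Nim heap of size 5, so its Grundy value is 5.
Grundy values for heap C (subtraction set {3, 4, 6}):
k:     0  1  2  3  4  5  6  7  8  9
g(k):  0  0  0  1  1  1  2  2  2  0
So g(9) = 0.
The value of a disjunctive sum is the nim-sum of the parts.
Combined value = 5 ⊕ 5 ⊕ 0 = 0.

0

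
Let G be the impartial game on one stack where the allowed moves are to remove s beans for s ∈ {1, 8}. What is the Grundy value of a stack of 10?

Grundy values for subtraction set {1, 8}:
g(0) = mex{} = 0
g(1) = mex{0} = 1
g(2) = mex{1} = 0
g(3) = mex{0} = 1
g(4) = mex{1} = 0
g(5) = mex{0} = 1
g(6) = mex{1} = 0
g(7) = mex{0} = 1
g(8) = mex{0,1} = 2
g(9) = mex{1,2} = 0
g(10) = mex{0} = 1
So g(10) = 1.

1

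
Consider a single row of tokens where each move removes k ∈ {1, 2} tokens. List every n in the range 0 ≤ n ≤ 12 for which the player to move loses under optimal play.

0, 3, 6, 9, 12

Grundy values for subtraction set {1, 2}:
g(0) = mex{} = 0
g(1) = mex{0} = 1
g(2) = mex{0,1} = 2
g(3) = mex{1,2} = 0
g(4) = mex{0,2} = 1
g(5) = mex{0,1} = 2
g(6) = mex{1,2} = 0
g(7) = mex{0,2} = 1
g(8) = mex{0,1} = 2
g(9) = mex{1,2} = 0
g(10) = mex{0,2} = 1
g(11) = mex{0,1} = 2
g(12) = mex{1,2} = 0
The P-positions (g = 0) in 0..12 are 0, 3, 6, 9, 12.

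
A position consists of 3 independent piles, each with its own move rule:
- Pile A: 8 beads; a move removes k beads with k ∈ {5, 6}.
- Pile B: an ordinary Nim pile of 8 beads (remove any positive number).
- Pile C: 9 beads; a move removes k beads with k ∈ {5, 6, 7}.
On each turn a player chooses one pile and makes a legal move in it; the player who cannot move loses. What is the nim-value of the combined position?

8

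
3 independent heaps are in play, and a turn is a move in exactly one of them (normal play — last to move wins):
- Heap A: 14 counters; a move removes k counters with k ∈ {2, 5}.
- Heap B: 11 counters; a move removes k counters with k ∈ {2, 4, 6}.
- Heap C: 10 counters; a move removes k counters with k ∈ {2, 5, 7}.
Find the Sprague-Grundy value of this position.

Grundy values for heap A (subtraction set {2, 5}):
g(0) = mex{} = 0
g(1) = mex{} = 0
g(2) = mex{0} = 1
g(3) = mex{0} = 1
g(4) = mex{1} = 0
g(5) = mex{0,1} = 2
g(6) = mex{0} = 1
g(7) = mex{1,2} = 0
g(8) = mex{1} = 0
g(9) = mex{0} = 1
g(10) = mex{0,2} = 1
g(11) = mex{1} = 0
g(12) = mex{0,1} = 2
g(13) = mex{0} = 1
g(14) = mex{1,2} = 0
So g(14) = 0.
Build the Grundy sequence for heap B with g(k) = mex{g(k−s) : s ∈ {2, 4, 6}, s ≤ k}:
k:     0  1  2  3  4  5  6  7  8  9 10 11
g(k):  0  0  1  1  2  2  3  3  0  0  1  1
So g(11) = 1.
Build the Grundy sequence for heap C with g(k) = mex{g(k−s) : s ∈ {2, 5, 7}, s ≤ k}:
g(0) = mex{} = 0
g(1) = mex{} = 0
g(2) = mex{0} = 1
g(3) = mex{0} = 1
g(4) = mex{1} = 0
g(5) = mex{0,1} = 2
g(6) = mex{0} = 1
g(7) = mex{0,1,2} = 3
g(8) = mex{0,1} = 2
g(9) = mex{0,1,3} = 2
g(10) = mex{1,2} = 0
So g(10) = 0.
The value of a disjunctive sum is the nim-sum of the parts.
Combined value = 0 XOR 1 XOR 0 = 1.

1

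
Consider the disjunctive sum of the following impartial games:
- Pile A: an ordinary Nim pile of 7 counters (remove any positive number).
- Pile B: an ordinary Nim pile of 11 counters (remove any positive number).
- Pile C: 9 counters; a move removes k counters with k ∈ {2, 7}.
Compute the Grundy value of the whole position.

12

Pile A is a plain Nim pile of size 7, so its Grundy value is 7.
Pile B is a plain Nim pile of size 11, so its Grundy value is 11.
Build the Grundy sequence for pile C with g(k) = mex{g(k−s) : s ∈ {2, 7}, s ≤ k}:
g(0) = mex{} = 0
g(1) = mex{} = 0
g(2) = mex{0} = 1
g(3) = mex{0} = 1
g(4) = mex{1} = 0
g(5) = mex{1} = 0
g(6) = mex{0} = 1
g(7) = mex{0} = 1
g(8) = mex{0,1} = 2
g(9) = mex{1} = 0
So g(9) = 0.
By the Sprague-Grundy theorem, the Grundy value of a sum of independent games is the XOR of the component values.
Combined value = 7 ⊕ 11 ⊕ 0 = 12.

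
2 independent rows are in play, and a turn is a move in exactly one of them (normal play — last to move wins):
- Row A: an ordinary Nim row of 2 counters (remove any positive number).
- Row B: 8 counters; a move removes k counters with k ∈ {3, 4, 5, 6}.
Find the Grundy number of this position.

0

Row A is a plain Nim row of size 2, so its Grundy value is 2.
For row B, compute g(0), g(1), … with moves {3, 4, 5, 6}:
k:     0  1  2  3  4  5  6  7  8
g(k):  0  0  0  1  1  1  2  2  2
So g(8) = 2.
By the Sprague-Grundy theorem, the Grundy value of a sum of independent games is the XOR of the component values.
Combined value = 2 ⊕ 2 = 0.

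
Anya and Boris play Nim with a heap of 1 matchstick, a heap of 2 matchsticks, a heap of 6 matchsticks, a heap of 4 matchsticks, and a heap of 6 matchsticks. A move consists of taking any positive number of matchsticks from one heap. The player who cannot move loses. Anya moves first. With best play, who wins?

Nim-sum: 1 ⊕ 2 ⊕ 6 ⊕ 4 ⊕ 6 = 7.
The nim-sum is 7 ≠ 0, so this is an N-position: the player to move can win; Anya has a winning move.

Anya wins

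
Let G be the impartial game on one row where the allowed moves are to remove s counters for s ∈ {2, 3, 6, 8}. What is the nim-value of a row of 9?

2

Compute g(0), g(1), … for moves {2, 3, 6, 8}:
g(0) = mex{} = 0
g(1) = mex{} = 0
g(2) = mex{0} = 1
g(3) = mex{0} = 1
g(4) = mex{0,1} = 2
g(5) = mex{1} = 0
g(6) = mex{0,1,2} = 3
g(7) = mex{0,2} = 1
g(8) = mex{0,1,3} = 2
g(9) = mex{0,1,3} = 2
So g(9) = 2.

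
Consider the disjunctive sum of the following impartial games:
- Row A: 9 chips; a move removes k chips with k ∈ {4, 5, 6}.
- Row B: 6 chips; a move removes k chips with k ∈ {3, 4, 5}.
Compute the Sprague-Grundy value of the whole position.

0

Build the Grundy sequence for row A with g(k) = mex{g(k−s) : s ∈ {4, 5, 6}, s ≤ k}:
g(0) = mex{} = 0
g(1) = mex{} = 0
g(2) = mex{} = 0
g(3) = mex{} = 0
g(4) = mex{0} = 1
g(5) = mex{0} = 1
g(6) = mex{0} = 1
g(7) = mex{0} = 1
g(8) = mex{0,1} = 2
g(9) = mex{0,1} = 2
So g(9) = 2.
Build the Grundy sequence for row B with g(k) = mex{g(k−s) : s ∈ {3, 4, 5}, s ≤ k}:
g(0) = mex{} = 0
g(1) = mex{} = 0
g(2) = mex{} = 0
g(3) = mex{0} = 1
g(4) = mex{0} = 1
g(5) = mex{0} = 1
g(6) = mex{0,1} = 2
So g(6) = 2.
By the Sprague-Grundy theorem, the Grundy value of a sum of independent games is the XOR of the component values.
Combined value = 2 XOR 2 = 0.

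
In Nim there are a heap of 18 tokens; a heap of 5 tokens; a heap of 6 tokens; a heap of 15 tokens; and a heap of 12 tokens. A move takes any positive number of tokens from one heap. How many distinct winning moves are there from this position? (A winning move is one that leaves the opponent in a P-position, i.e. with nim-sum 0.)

1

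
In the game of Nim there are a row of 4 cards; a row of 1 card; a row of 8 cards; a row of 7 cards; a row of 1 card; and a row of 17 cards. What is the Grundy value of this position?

26

Nim-sum: 4 ^ 1 ^ 8 ^ 7 ^ 1 ^ 17 = 26.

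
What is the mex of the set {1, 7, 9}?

0

0 is not in the set, so the mex is 0.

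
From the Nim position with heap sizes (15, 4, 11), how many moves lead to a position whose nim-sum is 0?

Nim-sum: 15 ⊕ 4 ⊕ 11 = 0.
The nim-sum is already 0, so every move leaves a nonzero nim-sum — there are no winning moves.

0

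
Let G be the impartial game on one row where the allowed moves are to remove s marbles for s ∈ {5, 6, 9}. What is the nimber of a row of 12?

Build the Grundy sequence with g(k) = mex{g(k−s) : s ∈ {5, 6, 9}, s ≤ k}:
g(0) = mex{} = 0
g(1) = mex{} = 0
g(2) = mex{} = 0
g(3) = mex{} = 0
g(4) = mex{} = 0
g(5) = mex{0} = 1
g(6) = mex{0} = 1
g(7) = mex{0} = 1
g(8) = mex{0} = 1
g(9) = mex{0} = 1
g(10) = mex{0,1} = 2
g(11) = mex{0,1} = 2
g(12) = mex{0,1} = 2
So g(12) = 2.

2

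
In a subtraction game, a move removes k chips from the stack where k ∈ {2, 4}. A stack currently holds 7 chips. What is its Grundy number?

0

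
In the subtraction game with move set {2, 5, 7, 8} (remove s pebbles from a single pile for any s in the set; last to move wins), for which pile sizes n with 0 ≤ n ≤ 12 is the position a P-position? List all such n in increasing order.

0, 1, 4, 10

Build the Grundy sequence with g(k) = mex{g(k−s) : s ∈ {2, 5, 7, 8}, s ≤ k}:
g(0) = mex{} = 0
g(1) = mex{} = 0
g(2) = mex{0} = 1
g(3) = mex{0} = 1
g(4) = mex{1} = 0
g(5) = mex{0,1} = 2
g(6) = mex{0} = 1
g(7) = mex{0,1,2} = 3
g(8) = mex{0,1} = 2
g(9) = mex{0,1,3} = 2
g(10) = mex{1,2} = 0
g(11) = mex{0,1,2} = 3
g(12) = mex{0,2,3} = 1
The P-positions (g = 0) in 0..12 are 0, 1, 4, 10.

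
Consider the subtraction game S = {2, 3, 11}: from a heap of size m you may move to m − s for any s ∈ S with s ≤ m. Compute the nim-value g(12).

Compute g(0), g(1), … for moves {2, 3, 11}:
g(0) = mex{} = 0
g(1) = mex{} = 0
g(2) = mex{0} = 1
g(3) = mex{0} = 1
g(4) = mex{0,1} = 2
g(5) = mex{1} = 0
g(6) = mex{1,2} = 0
g(7) = mex{0,2} = 1
g(8) = mex{0} = 1
g(9) = mex{0,1} = 2
g(10) = mex{1} = 0
g(11) = mex{0,1,2} = 3
g(12) = mex{0,2} = 1
So g(12) = 1.

1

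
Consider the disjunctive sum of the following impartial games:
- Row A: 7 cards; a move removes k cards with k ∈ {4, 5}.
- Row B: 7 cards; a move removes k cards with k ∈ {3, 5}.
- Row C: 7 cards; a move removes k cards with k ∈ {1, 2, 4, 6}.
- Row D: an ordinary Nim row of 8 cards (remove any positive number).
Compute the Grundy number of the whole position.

15

For row A, compute g(0), g(1), … with moves {4, 5}:
g(0) = mex{} = 0
g(1) = mex{} = 0
g(2) = mex{} = 0
g(3) = mex{} = 0
g(4) = mex{0} = 1
g(5) = mex{0} = 1
g(6) = mex{0} = 1
g(7) = mex{0} = 1
So g(7) = 1.
For row B, compute g(0), g(1), … with moves {3, 5}:
k:     0  1  2  3  4  5  6  7
g(k):  0  0  0  1  1  1  2  2
So g(7) = 2.
For row C, compute g(0), g(1), … with moves {1, 2, 4, 6}:
g(0) = mex{} = 0
g(1) = mex{0} = 1
g(2) = mex{0,1} = 2
g(3) = mex{1,2} = 0
g(4) = mex{0,2} = 1
g(5) = mex{0,1} = 2
g(6) = mex{0,1,2} = 3
g(7) = mex{0,1,2,3} = 4
So g(7) = 4.
Row D is a plain Nim row of size 8, so its Grundy value is 8.
The value of a disjunctive sum is the nim-sum of the parts.
Combined value = 1 ⊕ 2 ⊕ 4 ⊕ 8 = 15.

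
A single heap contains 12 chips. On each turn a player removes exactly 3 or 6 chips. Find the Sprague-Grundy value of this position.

1

Grundy values for subtraction set {3, 6}:
k:     0  1  2  3  4  5  6  7  8  9 10 11 12
g(k):  0  0  0  1  1  1  2  2  2  0  0  0  1
So g(12) = 1.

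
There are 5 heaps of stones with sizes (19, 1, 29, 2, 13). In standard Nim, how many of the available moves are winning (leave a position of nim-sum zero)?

0

Nim-sum: 19 ⊕ 1 ⊕ 29 ⊕ 2 ⊕ 13 = 0.
The nim-sum is already 0, so every move leaves a nonzero nim-sum — there are no winning moves.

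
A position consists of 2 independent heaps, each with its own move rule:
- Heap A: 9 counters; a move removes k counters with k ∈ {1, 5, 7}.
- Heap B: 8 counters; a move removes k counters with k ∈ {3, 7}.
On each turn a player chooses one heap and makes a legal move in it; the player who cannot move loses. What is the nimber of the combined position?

3

Build the Grundy sequence for heap A with g(k) = mex{g(k−s) : s ∈ {1, 5, 7}, s ≤ k}:
k:     0  1  2  3  4  5  6  7  8  9
g(k):  0  1  0  1  0  1  0  1  0  1
So g(9) = 1.
Build the Grundy sequence for heap B with g(k) = mex{g(k−s) : s ∈ {3, 7}, s ≤ k}:
g(0) = mex{} = 0
g(1) = mex{} = 0
g(2) = mex{} = 0
g(3) = mex{0} = 1
g(4) = mex{0} = 1
g(5) = mex{0} = 1
g(6) = mex{1} = 0
g(7) = mex{0,1} = 2
g(8) = mex{0,1} = 2
So g(8) = 2.
By the Sprague-Grundy theorem, the Grundy value of a sum of independent games is the XOR of the component values.
Combined value = 1 ⊕ 2 = 3.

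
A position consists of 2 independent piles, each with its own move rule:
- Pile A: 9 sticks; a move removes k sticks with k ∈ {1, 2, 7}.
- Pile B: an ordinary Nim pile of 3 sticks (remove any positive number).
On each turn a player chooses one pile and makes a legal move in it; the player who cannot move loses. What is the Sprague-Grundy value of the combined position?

Grundy values for pile A (subtraction set {1, 2, 7}):
g(0) = mex{} = 0
g(1) = mex{0} = 1
g(2) = mex{0,1} = 2
g(3) = mex{1,2} = 0
g(4) = mex{0,2} = 1
g(5) = mex{0,1} = 2
g(6) = mex{1,2} = 0
g(7) = mex{0,2} = 1
g(8) = mex{0,1} = 2
g(9) = mex{1,2} = 0
So g(9) = 0.
Pile B is a plain Nim pile of size 3, so its Grundy value is 3.
The value of a disjunctive sum is the nim-sum of the parts.
Combined value = 0 ⊕ 3 = 3.

3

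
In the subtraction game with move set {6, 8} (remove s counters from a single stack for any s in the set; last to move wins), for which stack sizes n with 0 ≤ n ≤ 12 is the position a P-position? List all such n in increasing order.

0, 1, 2, 3, 4, 5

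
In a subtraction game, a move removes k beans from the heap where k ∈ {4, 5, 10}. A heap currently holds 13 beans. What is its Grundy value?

1

Grundy values for subtraction set {4, 5, 10}:
g(0) = mex{} = 0
g(1) = mex{} = 0
g(2) = mex{} = 0
g(3) = mex{} = 0
g(4) = mex{0} = 1
g(5) = mex{0} = 1
g(6) = mex{0} = 1
g(7) = mex{0} = 1
g(8) = mex{0,1} = 2
g(9) = mex{1} = 0
g(10) = mex{0,1} = 2
g(11) = mex{0,1} = 2
g(12) = mex{0,1,2} = 3
g(13) = mex{0,2} = 1
So g(13) = 1.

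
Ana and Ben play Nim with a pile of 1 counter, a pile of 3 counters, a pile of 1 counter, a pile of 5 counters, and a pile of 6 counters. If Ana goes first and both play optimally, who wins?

Nim-sum: 1 ⊕ 3 ⊕ 1 ⊕ 5 ⊕ 6 = 0.
The nim-sum is 0, so this is a P-position: the player to move is in a losing position under optimal play; Ana is about to move from it and so loses — Ben wins.

Ben wins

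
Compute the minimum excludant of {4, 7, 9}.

0

0 is not in the set, so the mex is 0.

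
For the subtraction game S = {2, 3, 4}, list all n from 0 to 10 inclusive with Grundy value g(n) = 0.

Grundy values for subtraction set {2, 3, 4}:
k:     0  1  2  3  4  5  6  7  8  9 10
g(k):  0  0  1  1  2  2  0  0  1  1  2
The P-positions (g = 0) in 0..10 are 0, 1, 6, 7.

0, 1, 6, 7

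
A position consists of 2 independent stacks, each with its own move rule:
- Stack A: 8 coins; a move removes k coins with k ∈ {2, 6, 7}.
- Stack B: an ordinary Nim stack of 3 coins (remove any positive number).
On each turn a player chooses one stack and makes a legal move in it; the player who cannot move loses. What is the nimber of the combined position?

1

Build the Grundy sequence for stack A with g(k) = mex{g(k−s) : s ∈ {2, 6, 7}, s ≤ k}:
g(0) = mex{} = 0
g(1) = mex{} = 0
g(2) = mex{0} = 1
g(3) = mex{0} = 1
g(4) = mex{1} = 0
g(5) = mex{1} = 0
g(6) = mex{0} = 1
g(7) = mex{0} = 1
g(8) = mex{0,1} = 2
So g(8) = 2.
Stack B is a plain Nim stack of size 3, so its Grundy value is 3.
By the Sprague-Grundy theorem, the Grundy value of a sum of independent games is the XOR of the component values.
Combined value = 2 ⊕ 3 = 1.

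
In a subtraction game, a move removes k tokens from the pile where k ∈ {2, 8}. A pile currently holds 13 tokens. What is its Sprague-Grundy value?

Grundy values for subtraction set {2, 8}:
k:     0  1  2  3  4  5  6  7  8  9 10 11 12 13
g(k):  0  0  1  1  0  0  1  1  2  2  0  0  1  1
So g(13) = 1.

1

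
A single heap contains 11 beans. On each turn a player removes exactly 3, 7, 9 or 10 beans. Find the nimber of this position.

Grundy values for subtraction set {3, 7, 9, 10}:
k:     0  1  2  3  4  5  6  7  8  9 10 11
g(k):  0  0  0  1  1  1  0  2  2  1  3  3
So g(11) = 3.

3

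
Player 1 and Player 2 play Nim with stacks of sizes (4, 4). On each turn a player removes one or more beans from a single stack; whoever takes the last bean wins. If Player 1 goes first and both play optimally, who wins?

Player 2 wins

Compute the nim-sum pairwise:
4 ^ 4 = 0
The nim-sum is 0, so this is a P-position: the player to move is in a losing position under optimal play; Player 1 is about to move from it and so loses — Player 2 wins.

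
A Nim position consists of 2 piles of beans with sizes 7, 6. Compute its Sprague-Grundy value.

1

Write each in binary and XOR column by column:
  111  (7)
  110  (6)
  ---
  001  (1)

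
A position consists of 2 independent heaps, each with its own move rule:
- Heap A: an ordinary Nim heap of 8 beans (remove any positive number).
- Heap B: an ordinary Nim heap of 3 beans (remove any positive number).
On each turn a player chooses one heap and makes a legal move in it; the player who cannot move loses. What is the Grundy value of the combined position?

11

Heap A is a plain Nim heap of size 8, so its Grundy value is 8.
Heap B is a plain Nim heap of size 3, so its Grundy value is 3.
The value of a disjunctive sum is the nim-sum of the parts.
Combined value = 8 XOR 3 = 11.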